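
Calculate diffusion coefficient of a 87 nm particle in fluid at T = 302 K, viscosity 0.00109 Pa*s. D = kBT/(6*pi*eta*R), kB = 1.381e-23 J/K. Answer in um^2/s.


Radius R = 87/2 = 43.5 nm = 4.35e-08 m
D = kB*T / (6*pi*eta*R)
D = 1.381e-23 * 302 / (6 * pi * 0.00109 * 4.35e-08)
D = 4.66642e-12 m^2/s = 4.666 um^2/s

4.666


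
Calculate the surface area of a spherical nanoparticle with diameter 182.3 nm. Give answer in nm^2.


Radius r = 182.3/2 = 91.15 nm
Surface area SA = 4 * pi * r^2
SA = 4 * pi * (91.15)^2
SA = 104405.46 nm^2

104405.46


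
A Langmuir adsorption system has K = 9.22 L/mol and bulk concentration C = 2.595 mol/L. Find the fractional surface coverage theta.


Langmuir isotherm: theta = K*C / (1 + K*C)
K*C = 9.22 * 2.595 = 23.9259
theta = 23.9259 / (1 + 23.9259) = 23.9259 / 24.9259
theta = 0.9599

0.9599


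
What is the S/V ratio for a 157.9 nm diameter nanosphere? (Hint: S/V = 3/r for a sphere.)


Radius r = 157.9/2 = 78.95 nm
S/V = 3 / r = 3 / 78.95
S/V = 0.038 nm^-1

0.038


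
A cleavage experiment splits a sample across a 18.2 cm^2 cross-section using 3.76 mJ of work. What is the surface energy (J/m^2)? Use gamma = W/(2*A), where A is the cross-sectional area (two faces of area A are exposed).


Convert: A = 18.2 cm^2 = 0.00182 m^2, W = 3.76 mJ = 0.00376 J
Cleaving exposes two faces of area A, so total new surface = 2*A and gamma = W / (2*A)
gamma = 0.00376 / (2 * 0.00182)
gamma = 1.033 J/m^2

1.033


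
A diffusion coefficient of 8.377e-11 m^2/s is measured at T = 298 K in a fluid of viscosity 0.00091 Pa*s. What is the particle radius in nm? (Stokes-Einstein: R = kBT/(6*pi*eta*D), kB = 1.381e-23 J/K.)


Stokes-Einstein: R = kB*T / (6*pi*eta*D)
R = 1.381e-23 * 298 / (6 * pi * 0.00091 * 8.377e-11)
R = 2.86404e-09 m = 2.86 nm

2.86


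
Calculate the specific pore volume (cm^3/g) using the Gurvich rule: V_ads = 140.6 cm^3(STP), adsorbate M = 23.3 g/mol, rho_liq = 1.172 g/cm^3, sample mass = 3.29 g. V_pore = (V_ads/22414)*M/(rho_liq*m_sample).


Moles adsorbed n = V_ads / 22414 = 140.6 / 22414 = 6.272865e-03 mol
Liquid volume V_liq = n * M / rho_liq = 6.272865e-03 * 23.3 / 1.172 = 0.12471 cm^3
Specific pore volume V_pore = V_liq / m_sample = 0.12471 / 3.29
V_pore = 0.0379 cm^3/g

0.0379


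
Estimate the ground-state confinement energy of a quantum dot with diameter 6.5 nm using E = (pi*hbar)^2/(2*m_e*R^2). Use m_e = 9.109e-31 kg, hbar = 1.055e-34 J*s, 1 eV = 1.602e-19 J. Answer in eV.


Radius R = 6.5/2 = 3.25 nm = 3.25e-09 m
E = (pi * 1.055e-34)^2 / (2 * 9.109e-31 * (3.25e-09)^2)
E(J) = 5.7087e-21
E = E(J) / 1.602e-19 = 0.0356 eV

0.0356


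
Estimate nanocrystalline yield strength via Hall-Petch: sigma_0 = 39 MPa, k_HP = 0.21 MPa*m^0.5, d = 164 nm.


d = 164 nm = 1.64e-07 m
sqrt(d) = 0.0004049691
Hall-Petch contribution = k / sqrt(d) = 0.21 / 0.0004049691 = 518.6 MPa
sigma = sigma_0 + k/sqrt(d) = 39 + 518.6 = 557.6 MPa

557.6


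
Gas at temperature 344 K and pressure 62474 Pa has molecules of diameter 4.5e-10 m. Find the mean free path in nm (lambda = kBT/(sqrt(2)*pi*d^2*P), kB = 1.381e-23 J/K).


Mean free path: lambda = kB*T / (sqrt(2) * pi * d^2 * P)
lambda = 1.381e-23 * 344 / (sqrt(2) * pi * (4.5e-10)^2 * 62474)
lambda = 8.45207e-08 m
lambda = 84.52 nm

84.52


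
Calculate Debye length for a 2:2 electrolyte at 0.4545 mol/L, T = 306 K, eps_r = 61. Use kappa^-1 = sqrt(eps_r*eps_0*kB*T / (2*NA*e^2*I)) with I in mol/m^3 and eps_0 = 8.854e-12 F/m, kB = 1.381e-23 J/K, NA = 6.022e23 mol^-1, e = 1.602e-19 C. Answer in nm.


Ionic strength I = 0.4545 * 2^2 * 1000 = 1818 mol/m^3
kappa^-1 = sqrt(61 * 8.854e-12 * 1.381e-23 * 306 / (2 * 6.022e23 * (1.602e-19)^2 * 1818))
kappa^-1 = 0.202 nm

0.202


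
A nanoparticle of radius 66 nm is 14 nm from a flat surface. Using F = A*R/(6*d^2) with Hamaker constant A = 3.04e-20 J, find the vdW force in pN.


Convert to SI: R = 66 nm = 6.6e-08 m, d = 14 nm = 1.4e-08 m
F = A * R / (6 * d^2)
F = 3.04e-20 * 6.6e-08 / (6 * (1.4e-08)^2)
F = 1.70612e-12 N = 1.706 pN

1.706


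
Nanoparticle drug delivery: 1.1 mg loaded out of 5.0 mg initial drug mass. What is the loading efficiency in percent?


Drug loading efficiency = (drug loaded / drug initial) * 100
DLE = 1.1 / 5.0 * 100
DLE = 0.22 * 100
DLE = 22.0%

22.0


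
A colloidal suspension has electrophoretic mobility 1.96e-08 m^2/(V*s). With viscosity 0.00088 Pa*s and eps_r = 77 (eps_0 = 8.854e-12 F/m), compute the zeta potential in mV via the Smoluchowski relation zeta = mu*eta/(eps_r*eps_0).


Smoluchowski equation: zeta = mu * eta / (eps_r * eps_0)
zeta = 1.96e-08 * 0.00088 / (77 * 8.854e-12)
zeta = 0.025299 V = 25.3 mV

25.3


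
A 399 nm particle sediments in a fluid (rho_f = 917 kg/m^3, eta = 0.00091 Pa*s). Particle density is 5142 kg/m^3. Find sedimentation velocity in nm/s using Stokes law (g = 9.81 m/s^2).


Radius R = 399/2 nm = 1.995e-07 m
Density difference = 5142 - 917 = 4225 kg/m^3
v = 2 * R^2 * (rho_p - rho_f) * g / (9 * eta)
v = 2 * (1.995e-07)^2 * 4225 * 9.81 / (9 * 0.00091)
v = 4.02835e-07 m/s = 402.8354 nm/s

402.8354


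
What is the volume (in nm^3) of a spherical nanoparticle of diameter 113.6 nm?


Radius r = 113.6/2 = 56.8 nm
Volume V = (4/3) * pi * r^3
V = (4/3) * pi * (56.8)^3
V = 767597.61 nm^3

767597.61


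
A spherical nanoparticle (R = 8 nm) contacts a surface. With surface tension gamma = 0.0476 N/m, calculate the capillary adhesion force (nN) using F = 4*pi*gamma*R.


Convert radius: R = 8 nm = 8e-09 m
F = 4 * pi * gamma * R
F = 4 * pi * 0.0476 * 8e-09
F = 4.78527e-09 N = 4.7853 nN

4.7853


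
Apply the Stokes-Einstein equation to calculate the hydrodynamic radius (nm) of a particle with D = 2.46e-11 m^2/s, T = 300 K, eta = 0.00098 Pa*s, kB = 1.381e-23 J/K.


Stokes-Einstein: R = kB*T / (6*pi*eta*D)
R = 1.381e-23 * 300 / (6 * pi * 0.00098 * 2.46e-11)
R = 9.11701e-09 m = 9.12 nm

9.12


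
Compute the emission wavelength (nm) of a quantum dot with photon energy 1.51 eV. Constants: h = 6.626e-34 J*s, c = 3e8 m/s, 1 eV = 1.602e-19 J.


Convert energy: E = 1.51 eV = 1.51 * 1.602e-19 = 2.41902e-19 J
lambda = h*c / E = 6.626e-34 * 3e8 / 2.41902e-19
lambda = 8.21738e-07 m = 821.7 nm

821.7


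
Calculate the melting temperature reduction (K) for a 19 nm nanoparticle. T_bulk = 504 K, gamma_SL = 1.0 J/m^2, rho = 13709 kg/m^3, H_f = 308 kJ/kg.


Radius R = 19/2 = 9.5 nm = 9.5e-09 m
Convert H_f = 308 kJ/kg = 308000 J/kg
dT = 2 * gamma_SL * T_bulk / (rho * H_f * R)
dT = 2 * 1.0 * 504 / (13709 * 308000 * 9.5e-09)
dT = 25.1 K

25.1


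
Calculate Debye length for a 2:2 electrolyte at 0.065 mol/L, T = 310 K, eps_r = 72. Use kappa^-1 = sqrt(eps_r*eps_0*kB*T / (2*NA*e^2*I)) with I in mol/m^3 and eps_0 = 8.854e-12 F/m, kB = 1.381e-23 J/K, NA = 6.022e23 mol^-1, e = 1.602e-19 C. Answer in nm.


Ionic strength I = 0.065 * 2^2 * 1000 = 260 mol/m^3
kappa^-1 = sqrt(72 * 8.854e-12 * 1.381e-23 * 310 / (2 * 6.022e23 * (1.602e-19)^2 * 260))
kappa^-1 = 0.583 nm

0.583


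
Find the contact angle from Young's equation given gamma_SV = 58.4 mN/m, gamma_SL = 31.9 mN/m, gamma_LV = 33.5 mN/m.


cos(theta) = (gamma_SV - gamma_SL) / gamma_LV
cos(theta) = (58.4 - 31.9) / 33.5
cos(theta) = 0.791045
theta = arccos(0.791045) = 37.72 degrees

37.72


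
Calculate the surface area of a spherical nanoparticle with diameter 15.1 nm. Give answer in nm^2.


Radius r = 15.1/2 = 7.55 nm
Surface area SA = 4 * pi * r^2
SA = 4 * pi * (7.55)^2
SA = 716.31 nm^2

716.31


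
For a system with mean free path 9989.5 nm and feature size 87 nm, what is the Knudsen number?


Knudsen number Kn = lambda / L
Kn = 9989.5 / 87
Kn = 114.8218

114.8218


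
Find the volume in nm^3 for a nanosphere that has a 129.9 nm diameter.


Radius r = 129.9/2 = 64.95 nm
Volume V = (4/3) * pi * r^3
V = (4/3) * pi * (64.95)^3
V = 1147693.91 nm^3

1147693.91


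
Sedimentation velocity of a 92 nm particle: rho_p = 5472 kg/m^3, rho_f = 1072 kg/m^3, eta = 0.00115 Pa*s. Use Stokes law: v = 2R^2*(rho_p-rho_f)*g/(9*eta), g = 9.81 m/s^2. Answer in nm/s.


Radius R = 92/2 nm = 4.6e-08 m
Density difference = 5472 - 1072 = 4400 kg/m^3
v = 2 * R^2 * (rho_p - rho_f) * g / (9 * eta)
v = 2 * (4.6e-08)^2 * 4400 * 9.81 / (9 * 0.00115)
v = 1.76493e-08 m/s = 17.6493 nm/s

17.6493


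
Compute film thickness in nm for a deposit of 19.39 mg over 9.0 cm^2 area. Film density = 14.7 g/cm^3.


Convert: m = 19.39 mg = 1.9390e-05 kg, A = 9.0 cm^2 = 9.0000e-04 m^2, rho = 14.7 g/cm^3 = 14700 kg/m^3
t = m / (A * rho)
t = 1.9390e-05 / (9.0000e-04 * 14700)
t = 1.4656e-06 m = 1465.6 nm

1465.6


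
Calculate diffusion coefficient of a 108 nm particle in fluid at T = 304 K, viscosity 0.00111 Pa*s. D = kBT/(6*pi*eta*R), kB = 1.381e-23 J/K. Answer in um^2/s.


Radius R = 108/2 = 54 nm = 5.4e-08 m
D = kB*T / (6*pi*eta*R)
D = 1.381e-23 * 304 / (6 * pi * 0.00111 * 5.4e-08)
D = 3.71577e-12 m^2/s = 3.716 um^2/s

3.716


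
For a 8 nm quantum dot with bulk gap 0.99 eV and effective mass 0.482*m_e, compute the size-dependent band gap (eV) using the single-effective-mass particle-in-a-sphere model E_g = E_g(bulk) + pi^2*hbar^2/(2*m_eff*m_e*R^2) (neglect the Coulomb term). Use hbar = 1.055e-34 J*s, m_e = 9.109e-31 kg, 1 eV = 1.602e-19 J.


Radius R = 8/2 nm = 4e-09 m
Confinement energy dE = pi^2 * hbar^2 / (2 * m_eff * m_e * R^2)
dE = pi^2 * (1.055e-34)^2 / (2 * 0.482 * 9.109e-31 * (4e-09)^2) J, divided by 1.602e-19 J/eV
dE = 0.0488 eV
Total band gap = E_g(bulk) + dE = 0.99 + 0.0488 = 1.0388 eV

1.0388


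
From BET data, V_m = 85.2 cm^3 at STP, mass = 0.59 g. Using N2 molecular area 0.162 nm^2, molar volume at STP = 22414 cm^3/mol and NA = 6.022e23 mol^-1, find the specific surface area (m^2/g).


Number of moles in monolayer = V_m / 22414 = 85.2 / 22414 = 0.0038012
Number of molecules = moles * NA = 0.0038012 * 6.022e23
SA = molecules * sigma / mass
SA = (85.2 / 22414) * 6.022e23 * 0.162e-18 / 0.59
SA = 628.5 m^2/g

628.5


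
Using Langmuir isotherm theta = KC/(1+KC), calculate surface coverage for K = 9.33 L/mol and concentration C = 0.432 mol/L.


Langmuir isotherm: theta = K*C / (1 + K*C)
K*C = 9.33 * 0.432 = 4.03056
theta = 4.03056 / (1 + 4.03056) = 4.03056 / 5.03056
theta = 0.8012

0.8012


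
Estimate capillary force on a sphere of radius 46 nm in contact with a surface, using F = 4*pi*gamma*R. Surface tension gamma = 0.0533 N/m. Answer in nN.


Convert radius: R = 46 nm = 4.6e-08 m
F = 4 * pi * gamma * R
F = 4 * pi * 0.0533 * 4.6e-08
F = 3.08102e-08 N = 30.8102 nN

30.8102


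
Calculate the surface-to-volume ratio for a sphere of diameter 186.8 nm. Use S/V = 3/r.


Radius r = 186.8/2 = 93.4 nm
S/V = 3 / r = 3 / 93.4
S/V = 0.0321 nm^-1

0.0321


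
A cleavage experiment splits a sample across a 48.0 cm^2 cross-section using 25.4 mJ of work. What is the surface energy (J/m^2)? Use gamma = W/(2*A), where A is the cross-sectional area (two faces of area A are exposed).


Convert: A = 48.0 cm^2 = 0.0048 m^2, W = 25.4 mJ = 0.0254 J
Cleaving exposes two faces of area A, so total new surface = 2*A and gamma = W / (2*A)
gamma = 0.0254 / (2 * 0.0048)
gamma = 2.646 J/m^2

2.646


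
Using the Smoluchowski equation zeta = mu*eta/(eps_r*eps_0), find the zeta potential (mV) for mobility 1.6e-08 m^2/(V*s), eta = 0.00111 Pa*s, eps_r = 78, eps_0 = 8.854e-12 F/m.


Smoluchowski equation: zeta = mu * eta / (eps_r * eps_0)
zeta = 1.6e-08 * 0.00111 / (78 * 8.854e-12)
zeta = 0.025716 V = 25.72 mV

25.72


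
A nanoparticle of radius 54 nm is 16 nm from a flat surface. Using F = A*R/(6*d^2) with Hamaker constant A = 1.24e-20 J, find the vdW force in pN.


Convert to SI: R = 54 nm = 5.4e-08 m, d = 16 nm = 1.6e-08 m
F = A * R / (6 * d^2)
F = 1.24e-20 * 5.4e-08 / (6 * (1.6e-08)^2)
F = 4.35937e-13 N = 0.436 pN

0.436


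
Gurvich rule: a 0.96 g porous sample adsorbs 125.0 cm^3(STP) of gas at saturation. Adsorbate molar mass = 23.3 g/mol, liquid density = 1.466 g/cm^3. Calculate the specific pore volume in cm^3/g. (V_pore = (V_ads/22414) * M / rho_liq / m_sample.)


Moles adsorbed n = V_ads / 22414 = 125.0 / 22414 = 5.576872e-03 mol
Liquid volume V_liq = n * M / rho_liq = 5.576872e-03 * 23.3 / 1.466 = 0.08864 cm^3
Specific pore volume V_pore = V_liq / m_sample = 0.08864 / 0.96
V_pore = 0.0923 cm^3/g

0.0923


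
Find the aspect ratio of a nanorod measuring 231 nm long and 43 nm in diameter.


Aspect ratio AR = length / diameter
AR = 231 / 43
AR = 5.37

5.37


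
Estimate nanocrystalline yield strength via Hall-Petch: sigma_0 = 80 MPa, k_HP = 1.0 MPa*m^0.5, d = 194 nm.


d = 194 nm = 1.94e-07 m
sqrt(d) = 0.0004404543
Hall-Petch contribution = k / sqrt(d) = 1.0 / 0.0004404543 = 2270.4 MPa
sigma = sigma_0 + k/sqrt(d) = 80 + 2270.4 = 2350.4 MPa

2350.4


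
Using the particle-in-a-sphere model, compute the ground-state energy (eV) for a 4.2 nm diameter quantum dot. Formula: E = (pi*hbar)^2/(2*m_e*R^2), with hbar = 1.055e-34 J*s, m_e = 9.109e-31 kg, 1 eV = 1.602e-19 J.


Radius R = 4.2/2 = 2.1 nm = 2.1e-09 m
E = (pi * 1.055e-34)^2 / (2 * 9.109e-31 * (2.1e-09)^2)
E(J) = 1.3673e-20
E = E(J) / 1.602e-19 = 0.0853 eV

0.0853


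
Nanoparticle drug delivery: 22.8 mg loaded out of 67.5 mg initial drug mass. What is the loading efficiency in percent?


Drug loading efficiency = (drug loaded / drug initial) * 100
DLE = 22.8 / 67.5 * 100
DLE = 0.3378 * 100
DLE = 33.78%

33.78


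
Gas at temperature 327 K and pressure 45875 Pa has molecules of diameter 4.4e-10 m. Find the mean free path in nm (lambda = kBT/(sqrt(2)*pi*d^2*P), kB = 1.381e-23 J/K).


Mean free path: lambda = kB*T / (sqrt(2) * pi * d^2 * P)
lambda = 1.381e-23 * 327 / (sqrt(2) * pi * (4.4e-10)^2 * 45875)
lambda = 1.14445e-07 m
lambda = 114.44 nm

114.44


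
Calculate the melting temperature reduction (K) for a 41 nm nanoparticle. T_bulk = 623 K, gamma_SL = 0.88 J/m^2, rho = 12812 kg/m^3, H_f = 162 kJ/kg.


Radius R = 41/2 = 20.5 nm = 2.05e-08 m
Convert H_f = 162 kJ/kg = 162000 J/kg
dT = 2 * gamma_SL * T_bulk / (rho * H_f * R)
dT = 2 * 0.88 * 623 / (12812 * 162000 * 2.05e-08)
dT = 25.8 K

25.8


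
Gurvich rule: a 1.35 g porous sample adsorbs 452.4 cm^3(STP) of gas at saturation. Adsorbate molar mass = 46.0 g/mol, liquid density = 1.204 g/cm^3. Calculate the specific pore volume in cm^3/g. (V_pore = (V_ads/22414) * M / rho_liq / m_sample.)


Moles adsorbed n = V_ads / 22414 = 452.4 / 22414 = 2.018381e-02 mol
Liquid volume V_liq = n * M / rho_liq = 2.018381e-02 * 46.0 / 1.204 = 0.77114 cm^3
Specific pore volume V_pore = V_liq / m_sample = 0.77114 / 1.35
V_pore = 0.5712 cm^3/g

0.5712


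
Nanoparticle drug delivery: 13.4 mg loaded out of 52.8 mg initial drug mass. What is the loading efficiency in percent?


Drug loading efficiency = (drug loaded / drug initial) * 100
DLE = 13.4 / 52.8 * 100
DLE = 0.2538 * 100
DLE = 25.38%

25.38


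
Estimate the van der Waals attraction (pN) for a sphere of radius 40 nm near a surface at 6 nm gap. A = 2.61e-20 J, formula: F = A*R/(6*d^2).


Convert to SI: R = 40 nm = 4e-08 m, d = 6 nm = 6e-09 m
F = A * R / (6 * d^2)
F = 2.61e-20 * 4e-08 / (6 * (6e-09)^2)
F = 4.83333e-12 N = 4.833 pN

4.833


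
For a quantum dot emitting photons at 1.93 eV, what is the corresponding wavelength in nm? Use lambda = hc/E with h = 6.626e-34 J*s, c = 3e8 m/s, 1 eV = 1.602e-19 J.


Convert energy: E = 1.93 eV = 1.93 * 1.602e-19 = 3.09186e-19 J
lambda = h*c / E = 6.626e-34 * 3e8 / 3.09186e-19
lambda = 6.42914e-07 m = 642.9 nm

642.9


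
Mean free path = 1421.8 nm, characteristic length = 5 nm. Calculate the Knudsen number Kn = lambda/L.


Knudsen number Kn = lambda / L
Kn = 1421.8 / 5
Kn = 284.36

284.36


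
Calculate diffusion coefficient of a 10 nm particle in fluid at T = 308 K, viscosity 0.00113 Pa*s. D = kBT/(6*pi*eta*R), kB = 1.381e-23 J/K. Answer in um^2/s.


Radius R = 10/2 = 5 nm = 5e-09 m
D = kB*T / (6*pi*eta*R)
D = 1.381e-23 * 308 / (6 * pi * 0.00113 * 5e-09)
D = 3.99388e-11 m^2/s = 39.939 um^2/s

39.939


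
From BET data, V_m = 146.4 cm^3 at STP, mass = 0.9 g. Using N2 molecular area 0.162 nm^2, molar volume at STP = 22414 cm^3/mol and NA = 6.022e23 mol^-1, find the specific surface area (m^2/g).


Number of moles in monolayer = V_m / 22414 = 146.4 / 22414 = 0.00653163
Number of molecules = moles * NA = 0.00653163 * 6.022e23
SA = molecules * sigma / mass
SA = (146.4 / 22414) * 6.022e23 * 0.162e-18 / 0.9
SA = 708.0 m^2/g

708.0


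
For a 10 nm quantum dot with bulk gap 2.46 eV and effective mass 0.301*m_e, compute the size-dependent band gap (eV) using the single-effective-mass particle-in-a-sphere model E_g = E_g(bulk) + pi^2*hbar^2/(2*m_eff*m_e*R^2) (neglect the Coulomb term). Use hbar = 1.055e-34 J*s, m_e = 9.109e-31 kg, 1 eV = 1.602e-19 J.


Radius R = 10/2 nm = 5e-09 m
Confinement energy dE = pi^2 * hbar^2 / (2 * m_eff * m_e * R^2)
dE = pi^2 * (1.055e-34)^2 / (2 * 0.301 * 9.109e-31 * (5e-09)^2) J, divided by 1.602e-19 J/eV
dE = 0.05 eV
Total band gap = E_g(bulk) + dE = 2.46 + 0.05 = 2.51 eV

2.51


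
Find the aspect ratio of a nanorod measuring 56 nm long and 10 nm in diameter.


Aspect ratio AR = length / diameter
AR = 56 / 10
AR = 5.6

5.6


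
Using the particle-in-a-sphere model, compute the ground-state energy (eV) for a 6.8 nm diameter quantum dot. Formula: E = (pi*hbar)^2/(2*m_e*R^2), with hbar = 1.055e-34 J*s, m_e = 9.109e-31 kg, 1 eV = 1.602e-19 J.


Radius R = 6.8/2 = 3.4 nm = 3.4e-09 m
E = (pi * 1.055e-34)^2 / (2 * 9.109e-31 * (3.4e-09)^2)
E(J) = 5.2161e-21
E = E(J) / 1.602e-19 = 0.0326 eV

0.0326


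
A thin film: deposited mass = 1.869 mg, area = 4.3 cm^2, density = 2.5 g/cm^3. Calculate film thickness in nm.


Convert: m = 1.869 mg = 1.8690e-06 kg, A = 4.3 cm^2 = 4.3000e-04 m^2, rho = 2.5 g/cm^3 = 2500 kg/m^3
t = m / (A * rho)
t = 1.8690e-06 / (4.3000e-04 * 2500)
t = 1.7386e-06 m = 1738.6 nm

1738.6


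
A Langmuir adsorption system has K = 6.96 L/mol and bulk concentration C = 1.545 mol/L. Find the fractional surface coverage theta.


Langmuir isotherm: theta = K*C / (1 + K*C)
K*C = 6.96 * 1.545 = 10.7532
theta = 10.7532 / (1 + 10.7532) = 10.7532 / 11.7532
theta = 0.9149

0.9149


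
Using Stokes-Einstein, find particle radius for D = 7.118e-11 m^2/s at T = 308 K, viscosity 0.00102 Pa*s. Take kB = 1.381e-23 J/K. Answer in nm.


Stokes-Einstein: R = kB*T / (6*pi*eta*D)
R = 1.381e-23 * 308 / (6 * pi * 0.00102 * 7.118e-11)
R = 3.10803e-09 m = 3.11 nm

3.11


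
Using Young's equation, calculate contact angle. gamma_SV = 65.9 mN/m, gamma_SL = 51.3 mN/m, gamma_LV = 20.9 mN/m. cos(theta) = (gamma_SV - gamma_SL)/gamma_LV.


cos(theta) = (gamma_SV - gamma_SL) / gamma_LV
cos(theta) = (65.9 - 51.3) / 20.9
cos(theta) = 0.698565
theta = arccos(0.698565) = 45.69 degrees

45.69


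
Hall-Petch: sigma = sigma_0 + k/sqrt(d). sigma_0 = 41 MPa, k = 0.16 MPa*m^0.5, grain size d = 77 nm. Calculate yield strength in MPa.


d = 77 nm = 7.7e-08 m
sqrt(d) = 0.0002774887
Hall-Petch contribution = k / sqrt(d) = 0.16 / 0.0002774887 = 576.6 MPa
sigma = sigma_0 + k/sqrt(d) = 41 + 576.6 = 617.6 MPa

617.6


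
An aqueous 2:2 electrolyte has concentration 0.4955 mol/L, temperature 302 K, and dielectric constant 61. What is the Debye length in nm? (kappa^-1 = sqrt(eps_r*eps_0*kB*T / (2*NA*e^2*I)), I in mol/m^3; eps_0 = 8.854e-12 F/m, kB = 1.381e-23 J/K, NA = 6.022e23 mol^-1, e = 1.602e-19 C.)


Ionic strength I = 0.4955 * 2^2 * 1000 = 1982 mol/m^3
kappa^-1 = sqrt(61 * 8.854e-12 * 1.381e-23 * 302 / (2 * 6.022e23 * (1.602e-19)^2 * 1982))
kappa^-1 = 0.192 nm

0.192


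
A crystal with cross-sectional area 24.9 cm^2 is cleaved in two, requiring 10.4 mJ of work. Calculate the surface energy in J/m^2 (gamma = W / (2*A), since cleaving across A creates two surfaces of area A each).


Convert: A = 24.9 cm^2 = 0.00249 m^2, W = 10.4 mJ = 0.0104 J
Cleaving exposes two faces of area A, so total new surface = 2*A and gamma = W / (2*A)
gamma = 0.0104 / (2 * 0.00249)
gamma = 2.088 J/m^2

2.088


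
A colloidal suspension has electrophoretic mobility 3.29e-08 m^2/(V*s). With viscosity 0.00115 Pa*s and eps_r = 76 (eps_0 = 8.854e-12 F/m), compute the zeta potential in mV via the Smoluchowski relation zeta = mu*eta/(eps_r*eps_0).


Smoluchowski equation: zeta = mu * eta / (eps_r * eps_0)
zeta = 3.29e-08 * 0.00115 / (76 * 8.854e-12)
zeta = 0.056226 V = 56.23 mV

56.23


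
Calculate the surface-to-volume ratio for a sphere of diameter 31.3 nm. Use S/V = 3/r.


Radius r = 31.3/2 = 15.65 nm
S/V = 3 / r = 3 / 15.65
S/V = 0.1917 nm^-1

0.1917


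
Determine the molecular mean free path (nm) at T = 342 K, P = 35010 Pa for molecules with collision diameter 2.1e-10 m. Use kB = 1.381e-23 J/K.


Mean free path: lambda = kB*T / (sqrt(2) * pi * d^2 * P)
lambda = 1.381e-23 * 342 / (sqrt(2) * pi * (2.1e-10)^2 * 35010)
lambda = 6.88532e-07 m
lambda = 688.53 nm

688.53


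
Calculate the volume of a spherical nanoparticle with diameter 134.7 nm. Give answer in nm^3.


Radius r = 134.7/2 = 67.35 nm
Volume V = (4/3) * pi * r^3
V = (4/3) * pi * (67.35)^3
V = 1279680.08 nm^3

1279680.08


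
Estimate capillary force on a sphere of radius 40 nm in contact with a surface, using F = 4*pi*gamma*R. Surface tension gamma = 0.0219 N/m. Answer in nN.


Convert radius: R = 40 nm = 4e-08 m
F = 4 * pi * gamma * R
F = 4 * pi * 0.0219 * 4e-08
F = 1.10081e-08 N = 11.0081 nN

11.0081


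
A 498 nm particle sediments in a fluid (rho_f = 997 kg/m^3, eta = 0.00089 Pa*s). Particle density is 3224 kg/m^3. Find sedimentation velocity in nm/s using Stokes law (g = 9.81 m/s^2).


Radius R = 498/2 nm = 2.49e-07 m
Density difference = 3224 - 997 = 2227 kg/m^3
v = 2 * R^2 * (rho_p - rho_f) * g / (9 * eta)
v = 2 * (2.49e-07)^2 * 2227 * 9.81 / (9 * 0.00089)
v = 3.38209e-07 m/s = 338.2092 nm/s

338.2092


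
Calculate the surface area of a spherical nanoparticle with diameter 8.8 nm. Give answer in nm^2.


Radius r = 8.8/2 = 4.4 nm
Surface area SA = 4 * pi * r^2
SA = 4 * pi * (4.4)^2
SA = 243.28 nm^2

243.28


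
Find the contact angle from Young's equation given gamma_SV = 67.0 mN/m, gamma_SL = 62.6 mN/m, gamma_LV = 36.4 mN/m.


cos(theta) = (gamma_SV - gamma_SL) / gamma_LV
cos(theta) = (67.0 - 62.6) / 36.4
cos(theta) = 0.120879
theta = arccos(0.120879) = 83.06 degrees

83.06


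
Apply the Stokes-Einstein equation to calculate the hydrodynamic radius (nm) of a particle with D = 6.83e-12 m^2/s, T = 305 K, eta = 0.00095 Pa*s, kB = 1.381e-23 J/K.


Stokes-Einstein: R = kB*T / (6*pi*eta*D)
R = 1.381e-23 * 305 / (6 * pi * 0.00095 * 6.83e-12)
R = 3.44388e-08 m = 34.44 nm

34.44


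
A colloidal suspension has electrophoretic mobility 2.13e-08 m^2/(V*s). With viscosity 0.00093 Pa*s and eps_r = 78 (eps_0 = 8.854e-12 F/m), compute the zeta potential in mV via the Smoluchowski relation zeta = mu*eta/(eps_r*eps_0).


Smoluchowski equation: zeta = mu * eta / (eps_r * eps_0)
zeta = 2.13e-08 * 0.00093 / (78 * 8.854e-12)
zeta = 0.028683 V = 28.68 mV

28.68


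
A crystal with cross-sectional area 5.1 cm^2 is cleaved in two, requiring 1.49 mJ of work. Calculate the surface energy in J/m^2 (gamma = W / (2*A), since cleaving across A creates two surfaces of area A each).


Convert: A = 5.1 cm^2 = 0.00051 m^2, W = 1.49 mJ = 0.00149 J
Cleaving exposes two faces of area A, so total new surface = 2*A and gamma = W / (2*A)
gamma = 0.00149 / (2 * 0.00051)
gamma = 1.461 J/m^2

1.461


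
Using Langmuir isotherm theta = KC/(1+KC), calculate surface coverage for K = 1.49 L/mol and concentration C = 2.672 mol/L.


Langmuir isotherm: theta = K*C / (1 + K*C)
K*C = 1.49 * 2.672 = 3.98128
theta = 3.98128 / (1 + 3.98128) = 3.98128 / 4.98128
theta = 0.7992

0.7992


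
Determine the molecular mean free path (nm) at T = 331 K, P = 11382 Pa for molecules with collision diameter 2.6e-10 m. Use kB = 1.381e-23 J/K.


Mean free path: lambda = kB*T / (sqrt(2) * pi * d^2 * P)
lambda = 1.381e-23 * 331 / (sqrt(2) * pi * (2.6e-10)^2 * 11382)
lambda = 1.33719e-06 m
lambda = 1337.19 nm

1337.19


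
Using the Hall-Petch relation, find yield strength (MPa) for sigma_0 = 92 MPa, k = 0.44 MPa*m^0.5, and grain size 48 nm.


d = 48 nm = 4.8e-08 m
sqrt(d) = 0.000219089
Hall-Petch contribution = k / sqrt(d) = 0.44 / 0.000219089 = 2008.3 MPa
sigma = sigma_0 + k/sqrt(d) = 92 + 2008.3 = 2100.3 MPa

2100.3


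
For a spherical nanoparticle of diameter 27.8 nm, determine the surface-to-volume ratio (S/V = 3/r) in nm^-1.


Radius r = 27.8/2 = 13.9 nm
S/V = 3 / r = 3 / 13.9
S/V = 0.2158 nm^-1

0.2158


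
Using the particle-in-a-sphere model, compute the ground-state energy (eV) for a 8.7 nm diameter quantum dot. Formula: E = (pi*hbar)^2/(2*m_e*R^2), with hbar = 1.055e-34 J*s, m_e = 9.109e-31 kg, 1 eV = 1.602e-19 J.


Radius R = 8.7/2 = 4.35 nm = 4.35e-09 m
E = (pi * 1.055e-34)^2 / (2 * 9.109e-31 * (4.35e-09)^2)
E(J) = 3.18658e-21
E = E(J) / 1.602e-19 = 0.0199 eV

0.0199


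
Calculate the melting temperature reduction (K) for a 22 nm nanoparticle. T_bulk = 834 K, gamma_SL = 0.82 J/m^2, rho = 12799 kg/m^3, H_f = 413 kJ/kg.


Radius R = 22/2 = 11 nm = 1.1e-08 m
Convert H_f = 413 kJ/kg = 413000 J/kg
dT = 2 * gamma_SL * T_bulk / (rho * H_f * R)
dT = 2 * 0.82 * 834 / (12799 * 413000 * 1.1e-08)
dT = 23.5 K

23.5


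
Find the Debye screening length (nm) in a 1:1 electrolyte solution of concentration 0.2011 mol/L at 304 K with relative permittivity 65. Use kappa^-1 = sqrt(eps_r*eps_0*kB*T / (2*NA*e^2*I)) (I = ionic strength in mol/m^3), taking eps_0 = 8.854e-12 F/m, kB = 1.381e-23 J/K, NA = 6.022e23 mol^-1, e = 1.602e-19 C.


Ionic strength I = 0.2011 * 1^2 * 1000 = 201.1 mol/m^3
kappa^-1 = sqrt(65 * 8.854e-12 * 1.381e-23 * 304 / (2 * 6.022e23 * (1.602e-19)^2 * 201.1))
kappa^-1 = 0.623 nm

0.623


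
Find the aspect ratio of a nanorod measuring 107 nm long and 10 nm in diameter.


Aspect ratio AR = length / diameter
AR = 107 / 10
AR = 10.7

10.7


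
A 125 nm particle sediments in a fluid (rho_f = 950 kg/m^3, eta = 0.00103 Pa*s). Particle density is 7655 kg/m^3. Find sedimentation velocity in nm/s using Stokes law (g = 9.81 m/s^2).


Radius R = 125/2 nm = 6.25e-08 m
Density difference = 7655 - 950 = 6705 kg/m^3
v = 2 * R^2 * (rho_p - rho_f) * g / (9 * eta)
v = 2 * (6.25e-08)^2 * 6705 * 9.81 / (9 * 0.00103)
v = 5.54342e-08 m/s = 55.4342 nm/s

55.4342


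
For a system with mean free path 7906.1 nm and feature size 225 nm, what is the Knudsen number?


Knudsen number Kn = lambda / L
Kn = 7906.1 / 225
Kn = 35.1382

35.1382


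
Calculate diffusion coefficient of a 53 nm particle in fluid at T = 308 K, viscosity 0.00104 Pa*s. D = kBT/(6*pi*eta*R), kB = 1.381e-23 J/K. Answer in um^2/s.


Radius R = 53/2 = 26.5 nm = 2.65e-08 m
D = kB*T / (6*pi*eta*R)
D = 1.381e-23 * 308 / (6 * pi * 0.00104 * 2.65e-08)
D = 8.18774e-12 m^2/s = 8.188 um^2/s

8.188


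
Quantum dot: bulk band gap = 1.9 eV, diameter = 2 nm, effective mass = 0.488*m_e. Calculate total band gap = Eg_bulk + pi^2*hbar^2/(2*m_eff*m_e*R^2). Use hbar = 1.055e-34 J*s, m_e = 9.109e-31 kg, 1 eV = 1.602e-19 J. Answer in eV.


Radius R = 2/2 nm = 1e-09 m
Confinement energy dE = pi^2 * hbar^2 / (2 * m_eff * m_e * R^2)
dE = pi^2 * (1.055e-34)^2 / (2 * 0.488 * 9.109e-31 * (1e-09)^2) J, divided by 1.602e-19 J/eV
dE = 0.7713 eV
Total band gap = E_g(bulk) + dE = 1.9 + 0.7713 = 2.6713 eV

2.6713


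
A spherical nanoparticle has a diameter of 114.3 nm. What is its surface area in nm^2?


Radius r = 114.3/2 = 57.15 nm
Surface area SA = 4 * pi * r^2
SA = 4 * pi * (57.15)^2
SA = 41043.31 nm^2

41043.31


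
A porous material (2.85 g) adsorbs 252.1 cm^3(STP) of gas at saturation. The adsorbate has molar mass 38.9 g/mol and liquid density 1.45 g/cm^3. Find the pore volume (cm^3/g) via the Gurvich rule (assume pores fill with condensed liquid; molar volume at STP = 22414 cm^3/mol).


Moles adsorbed n = V_ads / 22414 = 252.1 / 22414 = 1.124743e-02 mol
Liquid volume V_liq = n * M / rho_liq = 1.124743e-02 * 38.9 / 1.45 = 0.30174 cm^3
Specific pore volume V_pore = V_liq / m_sample = 0.30174 / 2.85
V_pore = 0.1059 cm^3/g

0.1059


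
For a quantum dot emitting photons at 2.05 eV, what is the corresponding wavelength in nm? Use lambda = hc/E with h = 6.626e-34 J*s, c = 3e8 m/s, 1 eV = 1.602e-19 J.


Convert energy: E = 2.05 eV = 2.05 * 1.602e-19 = 3.2841e-19 J
lambda = h*c / E = 6.626e-34 * 3e8 / 3.2841e-19
lambda = 6.0528e-07 m = 605.3 nm

605.3


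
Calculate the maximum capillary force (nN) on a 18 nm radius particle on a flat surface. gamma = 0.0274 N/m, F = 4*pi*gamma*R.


Convert radius: R = 18 nm = 1.8e-08 m
F = 4 * pi * gamma * R
F = 4 * pi * 0.0274 * 1.8e-08
F = 6.19773e-09 N = 6.1977 nN

6.1977


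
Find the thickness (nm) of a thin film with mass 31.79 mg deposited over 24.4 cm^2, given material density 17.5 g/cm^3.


Convert: m = 31.79 mg = 3.1790e-05 kg, A = 24.4 cm^2 = 2.4400e-03 m^2, rho = 17.5 g/cm^3 = 17500 kg/m^3
t = m / (A * rho)
t = 3.1790e-05 / (2.4400e-03 * 17500)
t = 7.4450e-07 m = 744.5 nm

744.5


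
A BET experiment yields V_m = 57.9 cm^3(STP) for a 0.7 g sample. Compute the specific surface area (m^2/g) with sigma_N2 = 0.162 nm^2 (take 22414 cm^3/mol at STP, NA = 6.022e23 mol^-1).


Number of moles in monolayer = V_m / 22414 = 57.9 / 22414 = 0.00258321
Number of molecules = moles * NA = 0.00258321 * 6.022e23
SA = molecules * sigma / mass
SA = (57.9 / 22414) * 6.022e23 * 0.162e-18 / 0.7
SA = 360.0 m^2/g

360.0


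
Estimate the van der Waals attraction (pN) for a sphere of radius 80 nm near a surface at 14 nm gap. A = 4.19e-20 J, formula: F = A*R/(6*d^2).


Convert to SI: R = 80 nm = 8e-08 m, d = 14 nm = 1.4e-08 m
F = A * R / (6 * d^2)
F = 4.19e-20 * 8e-08 / (6 * (1.4e-08)^2)
F = 2.85034e-12 N = 2.85 pN

2.85


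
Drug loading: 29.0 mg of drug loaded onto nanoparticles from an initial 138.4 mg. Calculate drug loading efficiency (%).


Drug loading efficiency = (drug loaded / drug initial) * 100
DLE = 29.0 / 138.4 * 100
DLE = 0.2095 * 100
DLE = 20.95%

20.95


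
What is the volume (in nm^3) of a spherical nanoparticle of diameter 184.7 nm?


Radius r = 184.7/2 = 92.35 nm
Volume V = (4/3) * pi * r^3
V = (4/3) * pi * (92.35)^3
V = 3299129.09 nm^3

3299129.09


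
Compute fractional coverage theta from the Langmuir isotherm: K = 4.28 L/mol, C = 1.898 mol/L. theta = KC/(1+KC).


Langmuir isotherm: theta = K*C / (1 + K*C)
K*C = 4.28 * 1.898 = 8.12344
theta = 8.12344 / (1 + 8.12344) = 8.12344 / 9.12344
theta = 0.8904

0.8904


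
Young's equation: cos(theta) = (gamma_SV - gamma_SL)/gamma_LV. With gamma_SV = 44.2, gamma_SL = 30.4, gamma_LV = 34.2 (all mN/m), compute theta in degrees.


cos(theta) = (gamma_SV - gamma_SL) / gamma_LV
cos(theta) = (44.2 - 30.4) / 34.2
cos(theta) = 0.403509
theta = arccos(0.403509) = 66.2 degrees

66.2


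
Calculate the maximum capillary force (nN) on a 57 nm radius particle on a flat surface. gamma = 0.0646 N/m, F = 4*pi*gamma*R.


Convert radius: R = 57 nm = 5.7e-08 m
F = 4 * pi * gamma * R
F = 4 * pi * 0.0646 * 5.7e-08
F = 4.62719e-08 N = 46.2719 nN

46.2719


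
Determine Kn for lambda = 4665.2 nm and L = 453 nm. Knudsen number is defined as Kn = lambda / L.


Knudsen number Kn = lambda / L
Kn = 4665.2 / 453
Kn = 10.2985

10.2985


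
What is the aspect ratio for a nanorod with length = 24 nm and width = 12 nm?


Aspect ratio AR = length / diameter
AR = 24 / 12
AR = 2.0

2.0


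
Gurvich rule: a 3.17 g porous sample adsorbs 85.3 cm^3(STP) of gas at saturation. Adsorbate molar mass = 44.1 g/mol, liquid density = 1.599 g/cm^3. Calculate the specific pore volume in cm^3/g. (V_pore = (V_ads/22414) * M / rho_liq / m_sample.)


Moles adsorbed n = V_ads / 22414 = 85.3 / 22414 = 3.805657e-03 mol
Liquid volume V_liq = n * M / rho_liq = 3.805657e-03 * 44.1 / 1.599 = 0.10496 cm^3
Specific pore volume V_pore = V_liq / m_sample = 0.10496 / 3.17
V_pore = 0.0331 cm^3/g

0.0331


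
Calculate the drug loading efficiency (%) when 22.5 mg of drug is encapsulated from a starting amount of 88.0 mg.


Drug loading efficiency = (drug loaded / drug initial) * 100
DLE = 22.5 / 88.0 * 100
DLE = 0.2557 * 100
DLE = 25.57%

25.57


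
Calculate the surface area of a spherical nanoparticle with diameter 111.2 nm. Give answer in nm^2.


Radius r = 111.2/2 = 55.6 nm
Surface area SA = 4 * pi * r^2
SA = 4 * pi * (55.6)^2
SA = 38847.18 nm^2

38847.18


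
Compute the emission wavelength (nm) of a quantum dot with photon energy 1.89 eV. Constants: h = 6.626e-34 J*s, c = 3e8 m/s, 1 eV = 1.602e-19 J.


Convert energy: E = 1.89 eV = 1.89 * 1.602e-19 = 3.02778e-19 J
lambda = h*c / E = 6.626e-34 * 3e8 / 3.02778e-19
lambda = 6.56521e-07 m = 656.5 nm

656.5


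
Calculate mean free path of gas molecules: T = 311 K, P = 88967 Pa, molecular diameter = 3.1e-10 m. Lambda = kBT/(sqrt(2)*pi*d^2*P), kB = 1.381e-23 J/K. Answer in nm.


Mean free path: lambda = kB*T / (sqrt(2) * pi * d^2 * P)
lambda = 1.381e-23 * 311 / (sqrt(2) * pi * (3.1e-10)^2 * 88967)
lambda = 1.13067e-07 m
lambda = 113.07 nm

113.07


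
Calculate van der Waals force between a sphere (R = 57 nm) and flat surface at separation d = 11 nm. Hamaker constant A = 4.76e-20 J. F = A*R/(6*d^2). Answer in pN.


Convert to SI: R = 57 nm = 5.7e-08 m, d = 11 nm = 1.1e-08 m
F = A * R / (6 * d^2)
F = 4.76e-20 * 5.7e-08 / (6 * (1.1e-08)^2)
F = 3.73719e-12 N = 3.737 pN

3.737


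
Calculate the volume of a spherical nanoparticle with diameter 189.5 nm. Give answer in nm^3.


Radius r = 189.5/2 = 94.75 nm
Volume V = (4/3) * pi * r^3
V = (4/3) * pi * (94.75)^3
V = 3563085.68 nm^3

3563085.68


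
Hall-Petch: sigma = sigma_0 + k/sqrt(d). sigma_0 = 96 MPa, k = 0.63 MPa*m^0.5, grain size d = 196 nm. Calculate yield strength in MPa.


d = 196 nm = 1.96e-07 m
sqrt(d) = 0.0004427189
Hall-Petch contribution = k / sqrt(d) = 0.63 / 0.0004427189 = 1423.0 MPa
sigma = sigma_0 + k/sqrt(d) = 96 + 1423.0 = 1519.0 MPa

1519.0


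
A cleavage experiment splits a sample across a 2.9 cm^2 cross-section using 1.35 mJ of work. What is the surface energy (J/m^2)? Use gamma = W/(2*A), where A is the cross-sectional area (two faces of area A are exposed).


Convert: A = 2.9 cm^2 = 0.00029 m^2, W = 1.35 mJ = 0.00135 J
Cleaving exposes two faces of area A, so total new surface = 2*A and gamma = W / (2*A)
gamma = 0.00135 / (2 * 0.00029)
gamma = 2.328 J/m^2

2.328


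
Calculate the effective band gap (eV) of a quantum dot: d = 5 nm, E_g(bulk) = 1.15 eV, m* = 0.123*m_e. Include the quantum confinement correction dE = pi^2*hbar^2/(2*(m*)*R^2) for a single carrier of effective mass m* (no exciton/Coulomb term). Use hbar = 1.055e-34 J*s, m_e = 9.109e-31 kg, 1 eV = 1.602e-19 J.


Radius R = 5/2 nm = 2.5e-09 m
Confinement energy dE = pi^2 * hbar^2 / (2 * m_eff * m_e * R^2)
dE = pi^2 * (1.055e-34)^2 / (2 * 0.123 * 9.109e-31 * (2.5e-09)^2) J, divided by 1.602e-19 J/eV
dE = 0.4896 eV
Total band gap = E_g(bulk) + dE = 1.15 + 0.4896 = 1.6396 eV

1.6396


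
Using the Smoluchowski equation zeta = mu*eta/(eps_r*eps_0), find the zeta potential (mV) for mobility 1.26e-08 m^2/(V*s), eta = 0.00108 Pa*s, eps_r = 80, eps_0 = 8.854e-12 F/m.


Smoluchowski equation: zeta = mu * eta / (eps_r * eps_0)
zeta = 1.26e-08 * 0.00108 / (80 * 8.854e-12)
zeta = 0.019212 V = 19.21 mV

19.21


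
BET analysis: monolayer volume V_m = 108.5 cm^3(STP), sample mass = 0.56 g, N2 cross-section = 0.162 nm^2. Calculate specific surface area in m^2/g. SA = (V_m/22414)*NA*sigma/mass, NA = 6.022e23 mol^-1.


Number of moles in monolayer = V_m / 22414 = 108.5 / 22414 = 0.00484072
Number of molecules = moles * NA = 0.00484072 * 6.022e23
SA = molecules * sigma / mass
SA = (108.5 / 22414) * 6.022e23 * 0.162e-18 / 0.56
SA = 843.3 m^2/g

843.3


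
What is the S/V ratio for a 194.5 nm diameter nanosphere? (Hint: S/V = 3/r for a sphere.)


Radius r = 194.5/2 = 97.25 nm
S/V = 3 / r = 3 / 97.25
S/V = 0.0308 nm^-1

0.0308


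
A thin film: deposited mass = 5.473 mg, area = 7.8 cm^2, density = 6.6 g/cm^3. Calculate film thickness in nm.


Convert: m = 5.473 mg = 5.4730e-06 kg, A = 7.8 cm^2 = 7.8000e-04 m^2, rho = 6.6 g/cm^3 = 6600 kg/m^3
t = m / (A * rho)
t = 5.4730e-06 / (7.8000e-04 * 6600)
t = 1.0631e-06 m = 1063.1 nm

1063.1


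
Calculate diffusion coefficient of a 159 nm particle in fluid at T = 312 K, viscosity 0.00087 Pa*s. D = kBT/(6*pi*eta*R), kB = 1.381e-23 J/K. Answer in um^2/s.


Radius R = 159/2 = 79.5 nm = 7.95e-08 m
D = kB*T / (6*pi*eta*R)
D = 1.381e-23 * 312 / (6 * pi * 0.00087 * 7.95e-08)
D = 3.30492e-12 m^2/s = 3.305 um^2/s

3.305


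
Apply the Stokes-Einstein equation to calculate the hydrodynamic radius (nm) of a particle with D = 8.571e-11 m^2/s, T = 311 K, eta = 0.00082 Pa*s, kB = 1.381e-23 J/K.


Stokes-Einstein: R = kB*T / (6*pi*eta*D)
R = 1.381e-23 * 311 / (6 * pi * 0.00082 * 8.571e-11)
R = 3.24196e-09 m = 3.24 nm

3.24


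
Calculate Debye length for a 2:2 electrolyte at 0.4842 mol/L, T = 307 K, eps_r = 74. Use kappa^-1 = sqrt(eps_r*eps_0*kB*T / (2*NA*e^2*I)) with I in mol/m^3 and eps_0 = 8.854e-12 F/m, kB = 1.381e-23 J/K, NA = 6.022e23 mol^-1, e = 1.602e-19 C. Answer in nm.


Ionic strength I = 0.4842 * 2^2 * 1000 = 1936.8 mol/m^3
kappa^-1 = sqrt(74 * 8.854e-12 * 1.381e-23 * 307 / (2 * 6.022e23 * (1.602e-19)^2 * 1936.8))
kappa^-1 = 0.215 nm

0.215


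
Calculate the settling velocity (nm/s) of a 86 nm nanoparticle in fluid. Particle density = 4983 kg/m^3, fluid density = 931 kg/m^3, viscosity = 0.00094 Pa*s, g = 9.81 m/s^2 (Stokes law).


Radius R = 86/2 nm = 4.3e-08 m
Density difference = 4983 - 931 = 4052 kg/m^3
v = 2 * R^2 * (rho_p - rho_f) * g / (9 * eta)
v = 2 * (4.3e-08)^2 * 4052 * 9.81 / (9 * 0.00094)
v = 1.73754e-08 m/s = 17.3754 nm/s

17.3754


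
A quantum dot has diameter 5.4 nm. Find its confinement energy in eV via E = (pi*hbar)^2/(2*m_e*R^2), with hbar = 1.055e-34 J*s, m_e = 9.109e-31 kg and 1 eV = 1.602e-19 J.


Radius R = 5.4/2 = 2.7 nm = 2.7e-09 m
E = (pi * 1.055e-34)^2 / (2 * 9.109e-31 * (2.7e-09)^2)
E(J) = 8.27135e-21
E = E(J) / 1.602e-19 = 0.0516 eV

0.0516


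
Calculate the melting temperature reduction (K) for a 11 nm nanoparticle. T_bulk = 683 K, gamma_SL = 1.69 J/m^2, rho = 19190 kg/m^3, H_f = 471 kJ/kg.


Radius R = 11/2 = 5.5 nm = 5.5e-09 m
Convert H_f = 471 kJ/kg = 471000 J/kg
dT = 2 * gamma_SL * T_bulk / (rho * H_f * R)
dT = 2 * 1.69 * 683 / (19190 * 471000 * 5.5e-09)
dT = 46.4 K

46.4


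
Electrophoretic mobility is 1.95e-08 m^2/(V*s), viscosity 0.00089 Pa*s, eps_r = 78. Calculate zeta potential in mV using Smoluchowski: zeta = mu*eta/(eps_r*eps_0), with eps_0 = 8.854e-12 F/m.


Smoluchowski equation: zeta = mu * eta / (eps_r * eps_0)
zeta = 1.95e-08 * 0.00089 / (78 * 8.854e-12)
zeta = 0.02513 V = 25.13 mV

25.13


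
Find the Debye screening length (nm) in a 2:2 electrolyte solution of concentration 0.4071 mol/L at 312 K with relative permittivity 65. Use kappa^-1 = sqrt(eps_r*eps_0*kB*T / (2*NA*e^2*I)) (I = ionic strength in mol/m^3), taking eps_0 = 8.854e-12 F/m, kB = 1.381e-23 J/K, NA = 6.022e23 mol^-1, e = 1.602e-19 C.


Ionic strength I = 0.4071 * 2^2 * 1000 = 1628.4 mol/m^3
kappa^-1 = sqrt(65 * 8.854e-12 * 1.381e-23 * 312 / (2 * 6.022e23 * (1.602e-19)^2 * 1628.4))
kappa^-1 = 0.222 nm

0.222


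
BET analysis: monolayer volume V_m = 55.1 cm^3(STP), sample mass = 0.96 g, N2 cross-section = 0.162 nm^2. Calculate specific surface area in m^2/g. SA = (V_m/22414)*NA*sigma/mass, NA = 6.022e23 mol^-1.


Number of moles in monolayer = V_m / 22414 = 55.1 / 22414 = 0.00245829
Number of molecules = moles * NA = 0.00245829 * 6.022e23
SA = molecules * sigma / mass
SA = (55.1 / 22414) * 6.022e23 * 0.162e-18 / 0.96
SA = 249.8 m^2/g

249.8


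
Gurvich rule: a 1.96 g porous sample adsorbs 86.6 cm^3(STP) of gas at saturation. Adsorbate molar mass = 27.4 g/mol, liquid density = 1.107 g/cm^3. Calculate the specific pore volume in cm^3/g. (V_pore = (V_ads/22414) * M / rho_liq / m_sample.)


Moles adsorbed n = V_ads / 22414 = 86.6 / 22414 = 3.863657e-03 mol
Liquid volume V_liq = n * M / rho_liq = 3.863657e-03 * 27.4 / 1.107 = 0.09563 cm^3
Specific pore volume V_pore = V_liq / m_sample = 0.09563 / 1.96
V_pore = 0.0488 cm^3/g

0.0488
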